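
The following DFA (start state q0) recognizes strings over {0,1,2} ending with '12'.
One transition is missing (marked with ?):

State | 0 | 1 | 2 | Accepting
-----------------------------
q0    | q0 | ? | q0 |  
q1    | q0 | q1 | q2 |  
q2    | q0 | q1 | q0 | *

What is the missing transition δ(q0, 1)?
q1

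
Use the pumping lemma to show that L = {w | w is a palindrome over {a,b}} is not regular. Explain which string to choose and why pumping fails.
Language: L = {w | w is a palindrome over {a,b}} (strings that read the same forwards and backwards)
Step 1: Assume for contradiction that L is regular, with pumping length p.
Step 2: Choose s = a^p b a^p. Then s ∈ L (it reads the same forwards and backwards) and |s| ≥ p.
Step 3: Consider any decomposition s = xyz with |xy| ≤ p and |y| > 0. Since |xy| ≤ p and the first p symbols of s are all a's, y = a^k for some k with 1 ≤ k ≤ p.
Step 4: Pumping up (i = 2): xy²z = a^(p+k) b a^p. Its reverse is a^p b a^(p+k) ≠ a^(p+k) b a^p (the single b is no longer in the middle), so xy²z is not a palindrome and xy²z ∉ L.
This contradicts the pumping lemma, so L is not regular.

Final answer: Choose s = a^p b a^p. Since |xy| ≤ p, y = a^k with k ≥ 1. Then xy²z = a^(p+k) b a^p is not a palindrome, so ∉ L.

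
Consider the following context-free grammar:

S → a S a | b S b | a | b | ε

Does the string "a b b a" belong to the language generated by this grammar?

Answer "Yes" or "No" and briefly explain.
A derivation exists: S ⇒ a S a ⇒ a b S b a ⇒ a b b a (using S → a S a, S → b S b, then S → ε).

Final answer: Yes - a valid derivation exists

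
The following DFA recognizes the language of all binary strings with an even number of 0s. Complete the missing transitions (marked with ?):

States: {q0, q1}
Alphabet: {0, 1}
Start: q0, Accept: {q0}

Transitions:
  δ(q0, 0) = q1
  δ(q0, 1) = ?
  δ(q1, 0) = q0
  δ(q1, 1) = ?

What each state remembers (consistent with the given transitions and accept states):
  q0: an even number of 0s has been read so far
  q1: an odd number of 0s has been read so far
Filling in the missing entries:
  δ(q0, 1): in q0 (an even number of 0s has been read so far), after reading 1 we have: an even number of 0s has been read so far → q0
  δ(q1, 1): in q1 (an odd number of 0s has been read so far), after reading 1 we have: an odd number of 0s has been read so far → q1

Final answer: δ(q0, 1) = q0; δ(q1, 1) = q1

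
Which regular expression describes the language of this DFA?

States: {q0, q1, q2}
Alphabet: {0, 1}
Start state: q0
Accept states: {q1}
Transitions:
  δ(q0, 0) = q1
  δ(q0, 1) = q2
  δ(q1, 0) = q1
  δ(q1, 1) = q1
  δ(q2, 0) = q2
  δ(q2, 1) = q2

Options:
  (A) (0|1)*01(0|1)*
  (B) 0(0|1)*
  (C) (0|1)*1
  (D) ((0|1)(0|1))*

Testing sample strings against the DFA:
  '10' -> rejected
  '001' -> accepted
  '000' -> accepted
  '0111' -> accepted
Checking each option for a counterexample:
  (A) (0|1)*01(0|1)*: '0' is accepted by the DFA but does not match the regex → eliminated
  (B) 0(0|1)*: agrees with the DFA on all strings of length ≤ 4
  (C) (0|1)*1: '0' is accepted by the DFA but does not match the regex → eliminated
  (D) ((0|1)(0|1))*: ε is rejected by the DFA but matches the regex → eliminated
Only (B) 0(0|1)* is consistent with the DFA.

Final answer: (B) 0(0|1)*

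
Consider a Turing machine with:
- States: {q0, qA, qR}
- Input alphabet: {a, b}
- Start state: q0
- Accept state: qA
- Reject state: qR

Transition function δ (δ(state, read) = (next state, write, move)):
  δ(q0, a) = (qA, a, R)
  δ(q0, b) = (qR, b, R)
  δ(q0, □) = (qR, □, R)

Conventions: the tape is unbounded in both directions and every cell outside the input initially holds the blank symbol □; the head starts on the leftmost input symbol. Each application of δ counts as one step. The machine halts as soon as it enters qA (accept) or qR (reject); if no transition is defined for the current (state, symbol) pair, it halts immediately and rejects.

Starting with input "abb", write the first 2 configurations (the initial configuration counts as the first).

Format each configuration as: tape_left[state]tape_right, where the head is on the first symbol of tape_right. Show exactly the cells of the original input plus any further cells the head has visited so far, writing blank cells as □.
Step 0: [q0]abb (head at position 0)
Step 1: δ(q0, a) = (qA, a, R)  ⊢  a[qA]bb (head at position 1)

Final answer: [q0]abb ⊢ a[qA]bb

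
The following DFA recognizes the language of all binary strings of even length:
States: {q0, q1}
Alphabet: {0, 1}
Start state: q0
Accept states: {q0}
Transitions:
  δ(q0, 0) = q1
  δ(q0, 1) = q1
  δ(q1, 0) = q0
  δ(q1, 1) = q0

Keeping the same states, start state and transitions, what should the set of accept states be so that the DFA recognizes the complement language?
The DFA is complete (every state has a transition on every symbol), so the complement
is recognized by the same DFA with accepting and non-accepting states swapped.
Original accept states: {q0}
Complement accept states = All states - Original accept states
= {q0, q1} - {q0}
= {q1}
Complement language: strings of ODD length

Final answer: {q1}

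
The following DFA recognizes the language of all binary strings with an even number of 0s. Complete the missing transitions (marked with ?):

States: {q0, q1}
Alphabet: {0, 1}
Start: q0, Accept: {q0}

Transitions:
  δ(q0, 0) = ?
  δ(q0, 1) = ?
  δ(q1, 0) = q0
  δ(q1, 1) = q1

What each state remembers (consistent with the given transitions and accept states):
  q0: an even number of 0s has been read so far
  q1: an odd number of 0s has been read so far
Filling in the missing entries:
  δ(q0, 0): in q0 (an even number of 0s has been read so far), after reading 0 we have: an odd number of 0s has been read so far → q1
  δ(q0, 1): in q0 (an even number of 0s has been read so far), after reading 1 we have: an even number of 0s has been read so far → q0

Final answer: δ(q0, 0) = q1; δ(q0, 1) = q0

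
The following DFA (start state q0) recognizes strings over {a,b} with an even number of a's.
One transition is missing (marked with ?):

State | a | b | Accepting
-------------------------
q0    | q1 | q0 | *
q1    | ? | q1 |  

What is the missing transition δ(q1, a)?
q0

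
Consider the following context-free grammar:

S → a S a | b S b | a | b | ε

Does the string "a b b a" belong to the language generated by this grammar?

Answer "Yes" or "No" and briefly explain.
A derivation exists: S ⇒ a S a ⇒ a b S b a ⇒ a b b a (using S → a S a, S → b S b, then S → ε).

Final answer: Yes - a valid derivation exists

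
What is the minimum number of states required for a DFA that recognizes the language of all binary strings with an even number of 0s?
Language: binary strings with an even number of 0s
Lower bound (Myhill–Nerode): the prefixes ε, 0 are pairwise distinguishable:
  ε vs 0: suffix ε distinguishes them (ε has zero 0s (accepted), 0 has one 0 (rejected))
So any DFA needs at least 2 states.
Upper bound: a DFA with 2 states exists (one state per class above).
Minimum states: 2

Final answer: 2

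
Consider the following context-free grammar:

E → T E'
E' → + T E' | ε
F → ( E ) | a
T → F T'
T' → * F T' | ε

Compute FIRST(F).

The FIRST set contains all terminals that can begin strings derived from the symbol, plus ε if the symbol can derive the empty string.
FIRST(F): F → ( E ) contributes '(' and F → a contributes 'a', so FIRST(F) = {(, a}. F is not nullable.

Final answer: {(, a}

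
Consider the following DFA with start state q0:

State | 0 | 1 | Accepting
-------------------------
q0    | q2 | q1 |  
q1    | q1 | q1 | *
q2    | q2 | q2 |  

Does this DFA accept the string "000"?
Start in q0.
Read '0': q0 → q2
Read '0': q2 → q2
Read '0': q2 → q2
Final state q2 is not accepting, so the string is rejected.

Final answer: No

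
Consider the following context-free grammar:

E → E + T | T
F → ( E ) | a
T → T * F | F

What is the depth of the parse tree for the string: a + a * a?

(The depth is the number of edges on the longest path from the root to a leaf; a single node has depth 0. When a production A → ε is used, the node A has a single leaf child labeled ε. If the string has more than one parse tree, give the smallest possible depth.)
The grammar is unambiguous; the parse tree of a + a * a is:
E → E + T at the root (depth 0).
  Left E (depth 1) → T (2) → F (3) → a (4).
  Right T (depth 1) → T * F; that T (2) → F (3) → a (4); F (2) → a (3).
The longest root-to-leaf paths have 4 edges.
Depth = 4.

Final answer: 4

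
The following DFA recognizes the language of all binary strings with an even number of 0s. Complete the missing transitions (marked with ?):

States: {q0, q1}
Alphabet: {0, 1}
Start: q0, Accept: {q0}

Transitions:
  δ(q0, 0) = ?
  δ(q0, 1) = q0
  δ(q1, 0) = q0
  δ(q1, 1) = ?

What each state remembers (consistent with the given transitions and accept states):
  q0: an even number of 0s has been read so far
  q1: an odd number of 0s has been read so far
Filling in the missing entries:
  δ(q0, 0): in q0 (an even number of 0s has been read so far), after reading 0 we have: an odd number of 0s has been read so far → q1
  δ(q1, 1): in q1 (an odd number of 0s has been read so far), after reading 1 we have: an odd number of 0s has been read so far → q1

Final answer: δ(q0, 0) = q1; δ(q1, 1) = q1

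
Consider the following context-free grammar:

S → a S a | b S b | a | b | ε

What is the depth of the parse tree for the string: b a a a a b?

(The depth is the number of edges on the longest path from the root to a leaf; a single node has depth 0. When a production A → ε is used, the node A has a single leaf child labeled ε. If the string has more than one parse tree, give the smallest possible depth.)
The string has even length 6, so its (unique) parse tree peels off matching outer symbols: S → b S b, S → a S a, S → a S a, and finally S → ε for the empty middle.
The S nodes are at depths 0..3; the ε leaf under the innermost S is at depth 4 (terminal leaves are at depths 1..3).
Depth = 4.

Final answer: 4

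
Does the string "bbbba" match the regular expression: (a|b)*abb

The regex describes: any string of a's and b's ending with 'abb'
No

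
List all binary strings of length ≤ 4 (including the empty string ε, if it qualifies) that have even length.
Checking every binary string of length 0 to 4:
  Length 0: accepted: ε | rejected: (none)
  Length 1: accepted: (none) | rejected: 0, 1
  Length 2: accepted: 00, 01, 10, 11 | rejected: (none)
  Length 3: accepted: (none) | rejected: 000, 001, 010, 011, 100, 101, 110, 111
  Length 4: accepted: 0000, 0001, 0010, 0011, 0100, 0101, 0110, 0111, 1000, 1001, 1010, 1011, 1100, 1101, 1110, 1111 | rejected: (none)
Total: 21 string(s).

Final answer: ε, 00, 01, 10, 11, 0000, 0001, 0010, 0011, 0100, 0101, 0110, 0111, 1000, 1001, 1010, 1011, 1100, 1101, 1110, 1111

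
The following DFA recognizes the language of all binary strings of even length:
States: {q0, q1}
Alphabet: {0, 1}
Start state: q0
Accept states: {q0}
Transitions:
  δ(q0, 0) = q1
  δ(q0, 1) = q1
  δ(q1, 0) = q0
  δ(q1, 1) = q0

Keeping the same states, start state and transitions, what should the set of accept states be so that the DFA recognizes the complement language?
The DFA is complete (every state has a transition on every symbol), so the complement
is recognized by the same DFA with accepting and non-accepting states swapped.
Original accept states: {q0}
Complement accept states = All states - Original accept states
= {q0, q1} - {q0}
= {q1}
Complement language: strings of ODD length

Final answer: {q1}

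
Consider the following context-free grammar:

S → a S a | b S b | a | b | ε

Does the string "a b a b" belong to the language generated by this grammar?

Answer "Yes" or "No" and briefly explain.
Every production places the same symbol at both ends (or yields a single symbol / ε), so every derived string is a palindrome. a b a b reversed is b a b a ≠ a b a b, so it is not a palindrome and cannot be derived (already the first step fails: the string starts with a but ends with b, so neither S → a S a nor S → b S b fits).

Final answer: No - no valid derivation exists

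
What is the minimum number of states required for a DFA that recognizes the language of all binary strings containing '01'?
Language: binary strings containing '01'
Lower bound (Myhill–Nerode): the prefixes ε, 0, 01 are pairwise distinguishable:
  ε vs 01: suffix ε distinguishes them (ε is rejected, 01 is accepted)
  0 vs 01: suffix ε distinguishes them (0 is rejected, 01 is accepted)
  ε vs 0: suffix 1 distinguishes them (ε·1 = 1 is rejected, 0·1 = 01 is accepted)
So any DFA needs at least 3 states.
Upper bound: a DFA with 3 states exists (one state per class above: 'no progress', 'last symbol 0', and 'seen 01' (accepting sink)).
Minimum states: 3

Final answer: 3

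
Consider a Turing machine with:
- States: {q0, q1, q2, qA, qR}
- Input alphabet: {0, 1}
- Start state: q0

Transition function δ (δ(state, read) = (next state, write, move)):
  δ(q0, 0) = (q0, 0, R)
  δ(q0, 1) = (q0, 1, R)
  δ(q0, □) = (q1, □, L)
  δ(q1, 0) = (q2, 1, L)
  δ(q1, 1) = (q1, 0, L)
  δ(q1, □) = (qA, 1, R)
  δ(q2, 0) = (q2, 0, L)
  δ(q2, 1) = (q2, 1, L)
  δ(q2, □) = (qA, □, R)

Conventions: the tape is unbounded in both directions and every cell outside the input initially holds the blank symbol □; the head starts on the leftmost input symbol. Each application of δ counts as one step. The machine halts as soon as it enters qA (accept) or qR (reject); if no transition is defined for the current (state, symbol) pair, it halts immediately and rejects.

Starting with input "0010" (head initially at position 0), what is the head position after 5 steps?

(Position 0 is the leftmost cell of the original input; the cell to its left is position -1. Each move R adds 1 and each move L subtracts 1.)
Step 0: [q0]0010 (head at position 0)
Step 1: δ(q0, 0) = (q0, 0, R)  ⊢  0[q0]010 (head at position 1)
Step 2: δ(q0, 0) = (q0, 0, R)  ⊢  00[q0]10 (head at position 2)
Step 3: δ(q0, 1) = (q0, 1, R)  ⊢  001[q0]0 (head at position 3)
Step 4: δ(q0, 0) = (q0, 0, R)  ⊢  0010[q0]□ (head at position 4)
Step 5: δ(q0, □) = (q1, □, L)  ⊢  001[q1]0□ (head at position 3)
Head position after 5 steps: 3

Final answer: Position 3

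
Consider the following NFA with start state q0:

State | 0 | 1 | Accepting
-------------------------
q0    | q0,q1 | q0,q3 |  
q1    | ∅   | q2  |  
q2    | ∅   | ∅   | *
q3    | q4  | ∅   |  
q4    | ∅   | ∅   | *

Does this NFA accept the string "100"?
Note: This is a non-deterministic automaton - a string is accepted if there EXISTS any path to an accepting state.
Track the set of states the NFA could be in: start {q0}
Read '1': {q0} → {q0, q3}
Read '0': {q0, q3} → {q0, q1, q4}
Read '0': {q0, q1, q4} → {q0, q1}
Final set {q0, q1} contains no accepting state → rejected.

Final answer: No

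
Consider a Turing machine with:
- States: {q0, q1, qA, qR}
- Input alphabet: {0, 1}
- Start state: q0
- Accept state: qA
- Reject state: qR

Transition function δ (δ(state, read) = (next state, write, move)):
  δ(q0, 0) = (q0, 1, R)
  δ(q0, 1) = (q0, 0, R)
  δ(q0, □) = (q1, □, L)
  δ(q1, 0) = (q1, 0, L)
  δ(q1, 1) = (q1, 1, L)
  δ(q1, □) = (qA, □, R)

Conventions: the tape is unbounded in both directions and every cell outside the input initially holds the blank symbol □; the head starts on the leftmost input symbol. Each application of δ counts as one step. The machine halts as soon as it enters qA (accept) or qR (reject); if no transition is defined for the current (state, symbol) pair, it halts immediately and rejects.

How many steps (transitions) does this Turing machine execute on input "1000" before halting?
Step 0: [q0]1000 (head at position 0)
Step 1: δ(q0, 1) = (q0, 0, R)  ⊢  0[q0]000 (head at position 1)
Step 2: δ(q0, 0) = (q0, 1, R)  ⊢  01[q0]00 (head at position 2)
Step 3: δ(q0, 0) = (q0, 1, R)  ⊢  011[q0]0 (head at position 3)
Step 4: δ(q0, 0) = (q0, 1, R)  ⊢  0111[q0]□ (head at position 4)
Step 5: δ(q0, □) = (q1, □, L)  ⊢  011[q1]1□ (head at position 3)
Step 6: δ(q1, 1) = (q1, 1, L)  ⊢  01[q1]11□ (head at position 2)
Step 7: δ(q1, 1) = (q1, 1, L)  ⊢  0[q1]111□ (head at position 1)
Step 8: δ(q1, 1) = (q1, 1, L)  ⊢  [q1]0111□ (head at position 0)
Step 9: δ(q1, 0) = (q1, 0, L)  ⊢  [q1]□0111□ (head at position -1)
Step 10: δ(q1, □) = (qA, □, R)  ⊢  □[qA]0111□ (head at position 0)
The machine is in qA, so it halts and accepts.
Number of transitions executed: 10.

Final answer: 10 steps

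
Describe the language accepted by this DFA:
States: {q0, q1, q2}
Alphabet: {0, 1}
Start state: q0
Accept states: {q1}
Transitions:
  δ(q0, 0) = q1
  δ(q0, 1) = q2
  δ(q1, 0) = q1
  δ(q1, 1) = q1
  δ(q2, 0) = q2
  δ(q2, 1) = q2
Analyzing the DFA structure:
Start state: q0
Accept states: {q1}
Interpreting what each state remembers (checking against the transitions):
  q0: nothing has been read yet
  q1: the first symbol was 0
  q2: the first symbol was 1 (trap state)
  δ(q0, 0): in q0 (nothing has been read yet), after reading 0 we have: the first symbol was 0 → q1
  δ(q0, 1): in q0 (nothing has been read yet), after reading 1 we have: the first symbol was 1 (trap state) → q2
  δ(q1, 0): in q1 (the first symbol was 0), after reading 0 we have: the first symbol was 0 → q1
  δ(q1, 1): in q1 (the first symbol was 0), after reading 1 we have: the first symbol was 0 → q1
  δ(q2, 0): in q2 (the first symbol was 1 (trap state)), after reading 0 we have: the first symbol was 1 (trap state) → q2
  δ(q2, 1): in q2 (the first symbol was 1 (trap state)), after reading 1 we have: the first symbol was 1 (trap state) → q2
A string is accepted iff it ends in {q1}, i.e. the first symbol was 0.
Language: All binary strings starting with 0

Final answer: All binary strings starting with 0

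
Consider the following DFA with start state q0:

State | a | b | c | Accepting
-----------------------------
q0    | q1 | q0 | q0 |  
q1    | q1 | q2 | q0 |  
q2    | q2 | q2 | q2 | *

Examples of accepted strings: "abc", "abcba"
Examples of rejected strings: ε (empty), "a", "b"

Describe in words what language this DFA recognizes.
strings over {a,b,c} containing 'ab' as substring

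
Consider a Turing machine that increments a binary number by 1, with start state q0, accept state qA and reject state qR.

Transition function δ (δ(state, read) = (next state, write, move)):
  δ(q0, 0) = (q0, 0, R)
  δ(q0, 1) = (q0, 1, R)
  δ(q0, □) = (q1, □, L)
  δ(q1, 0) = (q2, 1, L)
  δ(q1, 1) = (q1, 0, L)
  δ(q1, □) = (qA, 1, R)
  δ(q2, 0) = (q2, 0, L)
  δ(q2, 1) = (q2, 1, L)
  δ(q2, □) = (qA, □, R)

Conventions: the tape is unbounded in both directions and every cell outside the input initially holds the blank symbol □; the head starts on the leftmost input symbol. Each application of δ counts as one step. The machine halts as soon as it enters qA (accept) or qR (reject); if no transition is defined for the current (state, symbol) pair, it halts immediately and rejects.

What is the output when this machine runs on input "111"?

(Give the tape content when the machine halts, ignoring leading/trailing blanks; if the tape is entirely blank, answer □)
Step 0: [q0]111 (head at position 0)
Step 1: δ(q0, 1) = (q0, 1, R)  ⊢  1[q0]11 (head at position 1)
Step 2: δ(q0, 1) = (q0, 1, R)  ⊢  11[q0]1 (head at position 2)
Step 3: δ(q0, 1) = (q0, 1, R)  ⊢  111[q0]□ (head at position 3)
Step 4: δ(q0, □) = (q1, □, L)  ⊢  11[q1]1□ (head at position 2)
Step 5: δ(q1, 1) = (q1, 0, L)  ⊢  1[q1]10□ (head at position 1)
Step 6: δ(q1, 1) = (q1, 0, L)  ⊢  [q1]100□ (head at position 0)
Step 7: δ(q1, 1) = (q1, 0, L)  ⊢  [q1]□000□ (head at position -1)
Step 8: δ(q1, □) = (qA, 1, R)  ⊢  1[qA]000□ (head at position 0)
The machine is in qA, so it halts and accepts.
Tape content when halted (ignoring surrounding blanks): 1000

Final answer: Output: 1000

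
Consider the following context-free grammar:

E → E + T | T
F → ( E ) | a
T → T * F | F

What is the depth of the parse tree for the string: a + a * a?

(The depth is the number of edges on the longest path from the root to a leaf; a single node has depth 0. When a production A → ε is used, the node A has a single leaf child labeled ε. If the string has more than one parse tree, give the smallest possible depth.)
The grammar is unambiguous; the parse tree of a + a * a is:
E → E + T at the root (depth 0).
  Left E (depth 1) → T (2) → F (3) → a (4).
  Right T (depth 1) → T * F; that T (2) → F (3) → a (4); F (2) → a (3).
The longest root-to-leaf paths have 4 edges.
Depth = 4.

Final answer: 4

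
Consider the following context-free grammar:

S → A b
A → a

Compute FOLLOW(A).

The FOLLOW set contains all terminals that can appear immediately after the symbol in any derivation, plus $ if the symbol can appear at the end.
A occurs only in S → A b, where it is immediately followed by the terminal b. So FOLLOW(A) = {b}.

Final answer: {b}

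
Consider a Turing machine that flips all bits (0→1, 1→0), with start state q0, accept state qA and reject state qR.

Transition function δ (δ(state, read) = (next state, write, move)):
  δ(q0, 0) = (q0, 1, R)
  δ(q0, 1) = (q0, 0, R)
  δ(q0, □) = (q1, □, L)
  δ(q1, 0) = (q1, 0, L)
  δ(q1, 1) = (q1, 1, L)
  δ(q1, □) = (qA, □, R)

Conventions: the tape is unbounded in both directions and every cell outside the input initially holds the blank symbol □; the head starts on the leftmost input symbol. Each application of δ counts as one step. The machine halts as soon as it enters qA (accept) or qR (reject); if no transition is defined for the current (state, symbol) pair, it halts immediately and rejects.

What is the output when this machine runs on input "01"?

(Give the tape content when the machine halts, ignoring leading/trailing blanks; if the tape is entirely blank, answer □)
Step 0: [q0]01 (head at position 0)
Step 1: δ(q0, 0) = (q0, 1, R)  ⊢  1[q0]1 (head at position 1)
Step 2: δ(q0, 1) = (q0, 0, R)  ⊢  10[q0]□ (head at position 2)
Step 3: δ(q0, □) = (q1, □, L)  ⊢  1[q1]0□ (head at position 1)
Step 4: δ(q1, 0) = (q1, 0, L)  ⊢  [q1]10□ (head at position 0)
Step 5: δ(q1, 1) = (q1, 1, L)  ⊢  [q1]□10□ (head at position -1)
Step 6: δ(q1, □) = (qA, □, R)  ⊢  □[qA]10□ (head at position 0)
The machine is in qA, so it halts and accepts.
Tape content when halted (ignoring surrounding blanks): 10

Final answer: Output: 10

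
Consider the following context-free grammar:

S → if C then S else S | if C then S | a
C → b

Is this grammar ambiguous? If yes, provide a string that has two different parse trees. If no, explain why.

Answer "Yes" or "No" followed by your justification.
The 'dangling else' can attach to either if. Two leftmost derivations of  if b then if b then a else a:
  (1) S ⇒ if C then S else S ⇒ if b then S else S ⇒ if b then if C then S else S ⇒ if b then if b then S else S ⇒ if b then if b then a else S ⇒ if b then if b then a else a   (else belongs to the outer if)
  (2) S ⇒ if C then S ⇒ if b then S ⇒ if b then if C then S else S ⇒ if b then if b then S else S ⇒ if b then if b then a else S ⇒ if b then if b then a else a   (else belongs to the inner if)
Two distinct parse trees for the same string, so the grammar is ambiguous.

Final answer: Yes - the string 'if b then if b then a else a' has two distinct leftmost derivations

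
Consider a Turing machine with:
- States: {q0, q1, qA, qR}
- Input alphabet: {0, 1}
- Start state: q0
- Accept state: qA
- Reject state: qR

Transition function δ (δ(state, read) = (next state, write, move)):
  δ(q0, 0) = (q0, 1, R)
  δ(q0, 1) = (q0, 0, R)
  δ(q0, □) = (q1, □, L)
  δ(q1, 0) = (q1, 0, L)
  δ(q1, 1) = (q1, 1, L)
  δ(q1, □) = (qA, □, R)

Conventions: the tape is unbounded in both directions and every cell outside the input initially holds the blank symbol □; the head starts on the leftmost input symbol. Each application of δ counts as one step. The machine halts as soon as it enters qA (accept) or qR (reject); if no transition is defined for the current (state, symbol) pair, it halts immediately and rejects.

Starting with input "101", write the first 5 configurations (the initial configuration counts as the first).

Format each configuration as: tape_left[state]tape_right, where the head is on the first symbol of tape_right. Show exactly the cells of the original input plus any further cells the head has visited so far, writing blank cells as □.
Step 0: [q0]101 (head at position 0)
Step 1: δ(q0, 1) = (q0, 0, R)  ⊢  0[q0]01 (head at position 1)
Step 2: δ(q0, 0) = (q0, 1, R)  ⊢  01[q0]1 (head at position 2)
Step 3: δ(q0, 1) = (q0, 0, R)  ⊢  010[q0]□ (head at position 3)
Step 4: δ(q0, □) = (q1, □, L)  ⊢  01[q1]0□ (head at position 2)

Final answer: [q0]101 ⊢ 0[q0]01 ⊢ 01[q0]1 ⊢ 010[q0]□ ⊢ 01[q1]0□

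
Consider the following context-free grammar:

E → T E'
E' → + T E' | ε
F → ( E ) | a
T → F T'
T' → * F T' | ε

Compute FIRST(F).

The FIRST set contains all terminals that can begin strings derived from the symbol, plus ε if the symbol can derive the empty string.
FIRST(F): F → ( E ) contributes '(' and F → a contributes 'a', so FIRST(F) = {(, a}. F is not nullable.

Final answer: {(, a}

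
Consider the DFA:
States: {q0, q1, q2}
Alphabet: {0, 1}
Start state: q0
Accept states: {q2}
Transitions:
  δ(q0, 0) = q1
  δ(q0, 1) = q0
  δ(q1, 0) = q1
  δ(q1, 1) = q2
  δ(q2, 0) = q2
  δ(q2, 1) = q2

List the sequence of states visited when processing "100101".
Starting at q0
Read '1': q0 -> q0
Read '0': q0 -> q1
Read '0': q1 -> q1
Read '1': q1 -> q2
Read '0': q2 -> q2
Read '1': q2 -> q2

Final answer: q0 -> q0 -> q1 -> q1 -> q2 -> q2 -> q2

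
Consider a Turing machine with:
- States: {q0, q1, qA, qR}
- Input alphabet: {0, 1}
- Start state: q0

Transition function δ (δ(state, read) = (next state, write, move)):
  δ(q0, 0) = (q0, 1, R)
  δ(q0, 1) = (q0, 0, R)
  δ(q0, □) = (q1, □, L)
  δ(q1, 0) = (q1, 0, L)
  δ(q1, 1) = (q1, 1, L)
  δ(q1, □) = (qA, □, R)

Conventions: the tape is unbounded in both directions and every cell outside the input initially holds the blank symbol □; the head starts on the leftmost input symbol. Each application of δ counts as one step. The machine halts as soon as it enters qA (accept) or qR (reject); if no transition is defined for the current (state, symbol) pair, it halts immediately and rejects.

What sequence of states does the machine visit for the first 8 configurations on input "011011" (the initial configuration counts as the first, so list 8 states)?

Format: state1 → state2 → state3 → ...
Step 0: [q0]011011 (head at position 0)
Step 1: δ(q0, 0) = (q0, 1, R)  ⊢  1[q0]11011 (head at position 1)
Step 2: δ(q0, 1) = (q0, 0, R)  ⊢  10[q0]1011 (head at position 2)
Step 3: δ(q0, 1) = (q0, 0, R)  ⊢  100[q0]011 (head at position 3)
Step 4: δ(q0, 0) = (q0, 1, R)  ⊢  1001[q0]11 (head at position 4)
Step 5: δ(q0, 1) = (q0, 0, R)  ⊢  10010[q0]1 (head at position 5)
Step 6: δ(q0, 1) = (q0, 0, R)  ⊢  100100[q0]□ (head at position 6)
Step 7: δ(q0, □) = (q1, □, L)  ⊢  10010[q1]0□ (head at position 5)
Reading off the states of these 8 configurations: q0 → q0 → q0 → q0 → q0 → q0 → q0 → q1

Final answer: q0 → q0 → q0 → q0 → q0 → q0 → q0 → q1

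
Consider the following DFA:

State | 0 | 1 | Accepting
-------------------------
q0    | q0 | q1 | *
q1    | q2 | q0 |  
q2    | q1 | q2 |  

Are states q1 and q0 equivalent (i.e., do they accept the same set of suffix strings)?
Try the suffix ε (the empty string).
From q1: q1 — not accepting.
From q0: q0 — accepting.
The two states disagree on this suffix, so they are not equivalent.

Final answer: No. Distinguishing string: ε (the empty string) - accepted from q0 but not from q1.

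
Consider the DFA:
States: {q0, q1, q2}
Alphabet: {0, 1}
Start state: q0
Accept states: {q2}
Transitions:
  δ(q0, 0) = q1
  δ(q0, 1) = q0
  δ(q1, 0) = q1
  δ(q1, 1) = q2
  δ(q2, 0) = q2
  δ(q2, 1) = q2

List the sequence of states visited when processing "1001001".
Starting at q0
Read '1': q0 -> q0
Read '0': q0 -> q1
Read '0': q1 -> q1
Read '1': q1 -> q2
Read '0': q2 -> q2
Read '0': q2 -> q2
Read '1': q2 -> q2

Final answer: q0 -> q0 -> q1 -> q1 -> q2 -> q2 -> q2 -> q2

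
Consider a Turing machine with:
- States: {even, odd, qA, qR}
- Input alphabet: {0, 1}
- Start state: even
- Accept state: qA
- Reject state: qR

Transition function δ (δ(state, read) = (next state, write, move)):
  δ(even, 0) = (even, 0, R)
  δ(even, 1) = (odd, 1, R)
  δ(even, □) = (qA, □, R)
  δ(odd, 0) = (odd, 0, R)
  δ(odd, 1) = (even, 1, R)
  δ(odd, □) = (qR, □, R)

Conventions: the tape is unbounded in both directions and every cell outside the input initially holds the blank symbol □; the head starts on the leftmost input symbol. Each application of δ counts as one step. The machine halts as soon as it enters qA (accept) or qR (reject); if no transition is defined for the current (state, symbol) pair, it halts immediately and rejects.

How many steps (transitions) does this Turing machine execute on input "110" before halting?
Step 0: [even]110 (head at position 0)
Step 1: δ(even, 1) = (odd, 1, R)  ⊢  1[odd]10 (head at position 1)
Step 2: δ(odd, 1) = (even, 1, R)  ⊢  11[even]0 (head at position 2)
Step 3: δ(even, 0) = (even, 0, R)  ⊢  110[even]□ (head at position 3)
Step 4: δ(even, □) = (qA, □, R)  ⊢  110□[qA]□ (head at position 4)
The machine is in qA, so it halts and accepts.
Number of transitions executed: 4.

Final answer: 4 steps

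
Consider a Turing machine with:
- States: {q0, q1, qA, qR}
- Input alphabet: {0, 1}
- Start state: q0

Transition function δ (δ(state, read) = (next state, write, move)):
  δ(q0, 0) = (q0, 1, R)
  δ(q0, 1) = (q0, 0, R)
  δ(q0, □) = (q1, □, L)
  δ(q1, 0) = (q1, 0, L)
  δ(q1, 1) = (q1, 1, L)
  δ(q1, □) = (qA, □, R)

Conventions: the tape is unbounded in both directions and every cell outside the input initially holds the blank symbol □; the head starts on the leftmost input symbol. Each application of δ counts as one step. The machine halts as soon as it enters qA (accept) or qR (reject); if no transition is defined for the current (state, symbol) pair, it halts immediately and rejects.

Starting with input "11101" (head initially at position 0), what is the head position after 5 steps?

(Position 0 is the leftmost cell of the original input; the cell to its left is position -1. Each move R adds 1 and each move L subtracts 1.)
Step 0: [q0]11101 (head at position 0)
Step 1: δ(q0, 1) = (q0, 0, R)  ⊢  0[q0]1101 (head at position 1)
Step 2: δ(q0, 1) = (q0, 0, R)  ⊢  00[q0]101 (head at position 2)
Step 3: δ(q0, 1) = (q0, 0, R)  ⊢  000[q0]01 (head at position 3)
Step 4: δ(q0, 0) = (q0, 1, R)  ⊢  0001[q0]1 (head at position 4)
Step 5: δ(q0, 1) = (q0, 0, R)  ⊢  00010[q0]□ (head at position 5)
Head position after 5 steps: 5

Final answer: Position 5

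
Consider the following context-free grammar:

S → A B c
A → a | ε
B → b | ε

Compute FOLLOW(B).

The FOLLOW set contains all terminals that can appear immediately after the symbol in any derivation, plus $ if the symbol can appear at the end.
B occurs in S → A B c, immediately followed by the terminal c. So FOLLOW(B) = {c}.

Final answer: {c}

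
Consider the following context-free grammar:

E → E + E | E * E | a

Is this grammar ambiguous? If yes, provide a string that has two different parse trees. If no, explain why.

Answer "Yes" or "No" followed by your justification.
Two different leftmost derivations of a + a * a:
  (1) E ⇒ E + E ⇒ a + E ⇒ a + E * E ⇒ a + a * E ⇒ a + a * a   (tree groups a + (a * a))
  (2) E ⇒ E * E ⇒ E + E * E ⇒ a + E * E ⇒ a + a * E ⇒ a + a * a   (tree groups (a + a) * a)
Two distinct leftmost derivations = two distinct parse trees, so the grammar is ambiguous.

Final answer: Yes - the string 'a + a * a' has two distinct leftmost derivations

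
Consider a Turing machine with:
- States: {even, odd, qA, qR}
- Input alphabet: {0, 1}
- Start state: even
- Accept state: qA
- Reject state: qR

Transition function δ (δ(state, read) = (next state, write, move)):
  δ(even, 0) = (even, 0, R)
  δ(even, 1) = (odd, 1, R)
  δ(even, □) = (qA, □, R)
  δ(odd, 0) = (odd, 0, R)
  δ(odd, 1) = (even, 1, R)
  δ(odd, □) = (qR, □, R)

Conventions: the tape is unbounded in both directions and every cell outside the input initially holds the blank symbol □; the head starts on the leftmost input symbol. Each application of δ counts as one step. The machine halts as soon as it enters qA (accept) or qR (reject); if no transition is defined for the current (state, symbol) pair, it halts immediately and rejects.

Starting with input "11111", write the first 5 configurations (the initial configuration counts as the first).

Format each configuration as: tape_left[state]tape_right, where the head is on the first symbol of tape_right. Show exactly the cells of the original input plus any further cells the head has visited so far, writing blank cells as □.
Step 0: [even]11111 (head at position 0)
Step 1: δ(even, 1) = (odd, 1, R)  ⊢  1[odd]1111 (head at position 1)
Step 2: δ(odd, 1) = (even, 1, R)  ⊢  11[even]111 (head at position 2)
Step 3: δ(even, 1) = (odd, 1, R)  ⊢  111[odd]11 (head at position 3)
Step 4: δ(odd, 1) = (even, 1, R)  ⊢  1111[even]1 (head at position 4)

Final answer: [even]11111 ⊢ 1[odd]1111 ⊢ 11[even]111 ⊢ 111[odd]11 ⊢ 1111[even]1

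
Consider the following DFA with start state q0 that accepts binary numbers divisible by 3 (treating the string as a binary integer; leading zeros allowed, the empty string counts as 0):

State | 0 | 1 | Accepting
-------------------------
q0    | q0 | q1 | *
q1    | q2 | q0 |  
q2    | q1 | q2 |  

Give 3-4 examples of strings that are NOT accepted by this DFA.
Any strings that end in a non-accepting state work; for example:
"01": q0 → q0 → q1; q1 is not accepting → rejected
"0111": q0 → q0 → q1 → q0 → q1; q1 is not accepting → rejected
"1000": q0 → q1 → q2 → q1 → q2; q2 is not accepting → rejected
"1110": q0 → q1 → q0 → q1 → q2; q2 is not accepting → rejected

Final answer: "01", "0111", "1000", "1110"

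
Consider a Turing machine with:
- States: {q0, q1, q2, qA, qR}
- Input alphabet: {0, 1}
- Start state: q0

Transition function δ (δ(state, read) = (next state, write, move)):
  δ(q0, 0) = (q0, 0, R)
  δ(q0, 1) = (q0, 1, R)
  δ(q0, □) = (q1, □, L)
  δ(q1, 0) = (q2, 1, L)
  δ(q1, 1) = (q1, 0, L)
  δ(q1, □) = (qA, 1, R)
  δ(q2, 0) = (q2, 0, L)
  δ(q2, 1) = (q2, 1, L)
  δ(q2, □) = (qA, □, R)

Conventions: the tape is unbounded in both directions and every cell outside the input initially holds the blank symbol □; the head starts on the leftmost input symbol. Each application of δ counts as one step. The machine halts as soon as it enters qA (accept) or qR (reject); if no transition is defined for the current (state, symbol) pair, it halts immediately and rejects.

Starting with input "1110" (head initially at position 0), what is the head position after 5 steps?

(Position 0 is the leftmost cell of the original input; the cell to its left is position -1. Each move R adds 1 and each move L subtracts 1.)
Step 0: [q0]1110 (head at position 0)
Step 1: δ(q0, 1) = (q0, 1, R)  ⊢  1[q0]110 (head at position 1)
Step 2: δ(q0, 1) = (q0, 1, R)  ⊢  11[q0]10 (head at position 2)
Step 3: δ(q0, 1) = (q0, 1, R)  ⊢  111[q0]0 (head at position 3)
Step 4: δ(q0, 0) = (q0, 0, R)  ⊢  1110[q0]□ (head at position 4)
Step 5: δ(q0, □) = (q1, □, L)  ⊢  111[q1]0□ (head at position 3)
Head position after 5 steps: 3

Final answer: Position 3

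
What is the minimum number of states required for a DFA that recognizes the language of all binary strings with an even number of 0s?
Language: binary strings with an even number of 0s
Lower bound (Myhill–Nerode): the prefixes ε, 0 are pairwise distinguishable:
  ε vs 0: suffix ε distinguishes them (ε has zero 0s (accepted), 0 has one 0 (rejected))
So any DFA needs at least 2 states.
Upper bound: a DFA with 2 states exists (one state per class above).
Minimum states: 2

Final answer: 2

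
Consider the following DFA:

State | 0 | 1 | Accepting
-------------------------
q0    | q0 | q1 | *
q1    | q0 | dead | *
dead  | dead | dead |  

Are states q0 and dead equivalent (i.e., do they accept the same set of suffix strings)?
Try the suffix ε (the empty string).
From q0: q0 — accepting.
From dead: dead — not accepting.
The two states disagree on this suffix, so they are not equivalent.

Final answer: No. Distinguishing string: ε (the empty string) - accepted from q0 but not from dead.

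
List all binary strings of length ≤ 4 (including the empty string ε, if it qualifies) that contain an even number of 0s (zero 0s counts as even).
Checking every binary string of length 0 to 4:
  Length 0: accepted: ε | rejected: (none)
  Length 1: accepted: 1 | rejected: 0
  Length 2: accepted: 00, 11 | rejected: 01, 10
  Length 3: accepted: 001, 010, 100, 111 | rejected: 000, 011, 101, 110
  Length 4: accepted: 0000, 0011, 0101, 0110, 1001, 1010, 1100, 1111 | rejected: 0001, 0010, 0100, 0111, 1000, 1011, 1101, 1110
Total: 16 string(s).

Final answer: ε, 1, 00, 11, 001, 010, 100, 111, 0000, 0011, 0101, 0110, 1001, 1010, 1100, 1111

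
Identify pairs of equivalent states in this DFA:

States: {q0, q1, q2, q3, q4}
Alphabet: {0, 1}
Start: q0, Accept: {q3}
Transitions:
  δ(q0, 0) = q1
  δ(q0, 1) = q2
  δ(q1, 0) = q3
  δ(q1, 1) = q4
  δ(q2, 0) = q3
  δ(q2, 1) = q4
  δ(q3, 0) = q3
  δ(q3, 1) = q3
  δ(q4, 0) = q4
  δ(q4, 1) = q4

Using the table-filling algorithm:
Round 0 – mark pairs where exactly one state is accepting: (q0,q3), (q1,q3), (q2,q3), (q3,q4)
Round 1 – newly marked: (q0,q1) [on 0: q1 vs q3, already marked]; (q0,q2) [on 0: q1 vs q3, already marked]; (q1,q4) [on 0: q3 vs q4, already marked]; (q2,q4) [on 0: q3 vs q4, already marked]
Round 2 – newly marked: (q0,q4) [on 0: q1 vs q4, already marked]
No further pairs can be marked.
(q1, q2) unmarked: δ(q1,0)=q3, δ(q2,0)=q3; δ(q1,1)=q4, δ(q2,1)=q4 → equivalent
Equivalent pairs: (q1, q2)

Final answer: Equivalent pairs: (q1, q2)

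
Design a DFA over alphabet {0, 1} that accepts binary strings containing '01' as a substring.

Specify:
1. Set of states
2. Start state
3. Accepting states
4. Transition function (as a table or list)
One valid DFA (any DFA recognizing the same language is acceptable):
States: {q0, q1, q2}
Start: q0
Accepting: {q2}
Transitions (accepting states marked with *):
State | 0 | 1 | Accepting
-------------------------
q0    | q1 | q0 |  
q1    | q1 | q2 |  
q2    | q2 | q2 | *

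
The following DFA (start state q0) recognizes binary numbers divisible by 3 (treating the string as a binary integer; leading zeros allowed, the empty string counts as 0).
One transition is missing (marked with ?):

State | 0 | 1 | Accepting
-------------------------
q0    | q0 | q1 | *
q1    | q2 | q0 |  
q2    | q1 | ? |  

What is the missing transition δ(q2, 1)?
q2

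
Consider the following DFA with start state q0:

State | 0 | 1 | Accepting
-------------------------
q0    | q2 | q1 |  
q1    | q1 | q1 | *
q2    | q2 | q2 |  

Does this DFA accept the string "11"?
Start in q0.
Read '1': q0 → q1
Read '1': q1 → q1
Final state q1 is accepting, so the string is accepted.

Final answer: Yes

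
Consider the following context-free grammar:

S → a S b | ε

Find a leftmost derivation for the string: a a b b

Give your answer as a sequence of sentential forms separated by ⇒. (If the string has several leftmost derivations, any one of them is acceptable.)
Start with S.
Step 1: the leftmost non-terminal is S; apply S → a S b:  a S b
Step 2: the leftmost non-terminal is S; apply S → a S b:  a a S b b
Step 3: the leftmost non-terminal is S; apply S → ε:  a a b b

Final answer: S ⇒ a S b ⇒ a a S b b ⇒ a a b b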